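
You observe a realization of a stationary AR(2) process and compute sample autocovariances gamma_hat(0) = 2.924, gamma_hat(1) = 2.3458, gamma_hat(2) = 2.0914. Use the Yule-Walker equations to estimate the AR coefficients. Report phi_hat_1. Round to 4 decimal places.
\hat\phi_{1} = 0.6410

The Yule-Walker equations for an AR(p) process read, in matrix form,
  Gamma_p phi = r_p,   with   (Gamma_p)_{ij} = gamma(|i - j|),
                       (r_p)_i = gamma(i),   i,j = 1..p.
Substitute the sample gammas (Toeplitz matrix and right-hand side of size 2):
  Gamma_p = [[2.924, 2.3458], [2.3458, 2.924]]
  r_p     = [2.3458, 2.0914]
Written out:
  2.924 phi_1 + 2.3458 phi_2 = 2.3458
  2.3458 phi_1 + 2.924 phi_2 = 2.0914
Solve by Cramer's rule:
  det = gamma(0)^2 - gamma(1)^2 = (2.924)^2 - (2.3458)^2 = 8.549776 - 5.50277764 = 3.04699836
  phi_hat_1 = [gamma(1) gamma(0) - gamma(1) gamma(2)] / det = [(2.3458)(2.924) - (2.3458)(2.0914)] / 3.04699836 = 1.95311308 / 3.04699836 = 0.641
  phi_hat_2 = [gamma(0) gamma(2) - gamma(1)^2] / det = [(2.924)(2.0914) - (2.3458)^2] / 3.04699836 = 0.61247596 / 3.04699836 = 0.201
So phi_hat = [0.6410, 0.2010].
Therefore phi_hat_1 = 0.6410.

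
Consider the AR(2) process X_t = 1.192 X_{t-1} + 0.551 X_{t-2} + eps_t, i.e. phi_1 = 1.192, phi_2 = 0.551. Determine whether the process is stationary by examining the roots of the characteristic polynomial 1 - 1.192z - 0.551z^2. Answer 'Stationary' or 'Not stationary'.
\text{Not stationary}

The AR(p) characteristic polynomial is P(z) = 1 - 1.192z - 0.551z^2.
Stationarity requires all roots to lie outside the unit circle, i.e. |z| > 1 for every root.
Set 1 + (-1.192) z + (-0.551) z^2 = 0, i.e. a z^2 + b z + c = 0 with a = -0.551, b = -1.192, c = 1.
Discriminant D = b^2 - 4ac = (-1.192)^2 - 4*(-0.551)*1 = 1.420864 - (-2.204) = 3.624864.
D >= 0, so the roots are real: z = (-b +/- sqrt(D)) / (2a) = (1.192 +/- 1.903908) / (-1.102).
  z_1 = (1.192 + 1.903908) / (-1.102) = -2.8094,   |z_1| = 2.8094.
  z_2 = (1.192 - 1.903908) / (-1.102) = 0.646,   |z_2| = 0.646.
Moduli of all roots: 2.8094, 0.6460.
All moduli strictly greater than 1? No.
Verdict: Not stationary.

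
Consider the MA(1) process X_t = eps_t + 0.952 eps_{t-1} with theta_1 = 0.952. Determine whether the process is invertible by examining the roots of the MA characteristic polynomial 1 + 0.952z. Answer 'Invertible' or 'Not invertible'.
\text{Invertible}

The MA(q) characteristic polynomial is P(z) = 1 + 0.952z.
Invertibility requires all roots to lie outside the unit circle, i.e. |z| > 1 for every root.
This is linear in z: 1 + (0.952) z = 0  =>  z = -1/(0.952) = -1.05042,  |z| = 1.05042.
Moduli of all roots: 1.0504.
All moduli strictly greater than 1? Yes.
Verdict: Invertible.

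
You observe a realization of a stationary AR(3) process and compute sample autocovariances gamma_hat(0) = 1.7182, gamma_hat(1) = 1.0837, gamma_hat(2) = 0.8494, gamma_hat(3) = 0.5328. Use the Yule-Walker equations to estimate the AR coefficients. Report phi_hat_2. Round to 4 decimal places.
\hat\phi_{2} = 0.2080

The Yule-Walker equations for an AR(p) process read, in matrix form,
  Gamma_p phi = r_p,   with   (Gamma_p)_{ij} = gamma(|i - j|),
                       (r_p)_i = gamma(i),   i,j = 1..p.
Substitute the sample gammas (Toeplitz matrix and right-hand side of size 3):
  Gamma_p = [[1.7182, 1.0837, 0.8494], [1.0837, 1.7182, 1.0837], [0.8494, 1.0837, 1.7182]]
  r_p     = [1.0837, 0.8494, 0.5328]
Written out (R1..R3):
  (R1) 1.7182 phi_1 + 1.0837 phi_2 + 0.8494 phi_3 = 1.0837
  (R2) 1.0837 phi_1 + 1.7182 phi_2 + 1.0837 phi_3 = 0.8494
  (R3) 0.8494 phi_1 + 1.0837 phi_2 + 1.7182 phi_3 = 0.5328
Gaussian elimination:
  R2 <- R2 - (1.0837/1.7182) R1 = R2 - (0.630718) R1:  1.034691 phi_2 + 0.547968 phi_3 = 0.165891
  R3 <- R3 - (0.8494/1.7182) R1 = R3 - (0.494355) R1:  0.547968 phi_2 + 1.298295 phi_3 = -0.002932
  R3 <- R3 - (0.547968/1.034691) R2 = R3 - (0.529596) R2:  1.008094 phi_3 = -0.090787
Back-substitution:
  phi_hat_3 = -0.090787 / 1.008094 = -0.090058
  phi_hat_2 = (0.165891 - (0.547968)(-0.090058)) / 1.034691 = 0.208023
  phi_hat_1 = (1.0837 - (1.0837)(0.208023) - (0.8494)(-0.090058)) / 1.7182 = 0.544035
So phi_hat = [0.5440, 0.2080, -0.0901].
Therefore phi_hat_2 = 0.2080.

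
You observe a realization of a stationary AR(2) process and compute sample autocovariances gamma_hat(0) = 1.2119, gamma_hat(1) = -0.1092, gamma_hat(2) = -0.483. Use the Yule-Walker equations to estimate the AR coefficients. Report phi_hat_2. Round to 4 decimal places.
\hat\phi_{2} = -0.4100

The Yule-Walker equations for an AR(p) process read, in matrix form,
  Gamma_p phi = r_p,   with   (Gamma_p)_{ij} = gamma(|i - j|),
                       (r_p)_i = gamma(i),   i,j = 1..p.
Substitute the sample gammas (Toeplitz matrix and right-hand side of size 2):
  Gamma_p = [[1.2119, -0.1092], [-0.1092, 1.2119]]
  r_p     = [-0.1092, -0.483]
Written out:
  1.2119 phi_1 - 0.1092 phi_2 = -0.1092
  -0.1092 phi_1 + 1.2119 phi_2 = -0.483
Solve by Cramer's rule:
  det = gamma(0)^2 - gamma(1)^2 = (1.2119)^2 - (-0.1092)^2 = 1.46870161 - 0.01192464 = 1.45677697
  phi_hat_1 = [gamma(1) gamma(0) - gamma(1) gamma(2)] / det = [(-0.1092)(1.2119) - (-0.1092)(-0.483)] / 1.45677697 = -0.18508308 / 1.45677697 = -0.127
  phi_hat_2 = [gamma(0) gamma(2) - gamma(1)^2] / det = [(1.2119)(-0.483) - (-0.1092)^2] / 1.45677697 = -0.59727234 / 1.45677697 = -0.41
So phi_hat = [-0.1270, -0.4100].
Therefore phi_hat_2 = -0.4100.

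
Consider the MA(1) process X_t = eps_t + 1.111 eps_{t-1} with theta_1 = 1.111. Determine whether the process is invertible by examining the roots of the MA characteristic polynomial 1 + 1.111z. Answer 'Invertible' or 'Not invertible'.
\text{Not invertible}

The MA(q) characteristic polynomial is P(z) = 1 + 1.111z.
Invertibility requires all roots to lie outside the unit circle, i.e. |z| > 1 for every root.
This is linear in z: 1 + (1.111) z = 0  =>  z = -1/(1.111) = -0.90009,  |z| = 0.90009.
Moduli of all roots: 0.9001.
All moduli strictly greater than 1? No.
Verdict: Not invertible.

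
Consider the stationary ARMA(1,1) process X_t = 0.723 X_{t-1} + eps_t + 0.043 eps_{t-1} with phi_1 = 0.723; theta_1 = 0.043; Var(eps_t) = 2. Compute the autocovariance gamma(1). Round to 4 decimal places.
\gamma(1) = 3.3097

Multiply the model equation by X_{t-k} and take expectations. With theta_0 = psi_0 = 1 and psi_j the MA(infinity) weights, this gives
  gamma(k) - sum_i phi_i gamma(k-i) = c_k,
  c_k = sigma^2 * sum_{j=k..q} theta_j psi_{j-k}   (c_k = 0 for k > q),
using gamma(-m) = gamma(m).
psi-weights needed (psi_j = theta_j + sum_i phi_i psi_{j-i}):
  psi_1 = theta_1 + phi_1 = 0.043 + (0.723) = 0.766
Right-hand sides:
  c_0 = sigma^2 (1 + theta_1 psi_1) = 2 * (1 + (0.043)(0.766)) = 2 * 1.032938 = 2.065876
  c_1 = sigma^2 theta_1 = 2 * (0.043) = 0.086
  c_2 = 0
Equations for k = 0 and k = 1 (AR order 1):
  gamma(0) = phi_1 gamma(1) + c_0
  gamma(1) = phi_1 gamma(0) + c_1
Substituting the second into the first: gamma(0) (1 - phi_1^2) = c_0 + phi_1 c_1, so
  gamma(0) = (c_0 + phi_1 c_1) / (1 - phi_1^2) = (2.065876 + (0.723)(0.086)) / (1 - (0.723)^2) = 2.128054 / 0.477271 = 4.458796.
  gamma(1) = phi_1 gamma(0) + c_1 = (0.723)(4.458796) + (0.086) = 3.309709.
Therefore gamma(1) = 3.3097 (to 4 decimal places).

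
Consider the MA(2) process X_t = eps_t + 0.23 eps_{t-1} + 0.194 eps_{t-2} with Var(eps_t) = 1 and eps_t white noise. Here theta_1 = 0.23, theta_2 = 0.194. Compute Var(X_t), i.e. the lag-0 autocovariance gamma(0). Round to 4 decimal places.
\gamma(0) = 1.0905

For an MA(q) process X_t = eps_t + sum_i theta_i eps_{t-i} with
Var(eps_t) = sigma^2, the variance is
  gamma(0) = sigma^2 * (1 + sum_i theta_i^2).
  sum_i theta_i^2 = (0.23)^2 + (0.194)^2 = 0.0529 + 0.037636 = 0.090536.
  gamma(0) = 1 * (1 + 0.090536) = 1 * 1.090536 = 1.090536, which rounds to 1.0905.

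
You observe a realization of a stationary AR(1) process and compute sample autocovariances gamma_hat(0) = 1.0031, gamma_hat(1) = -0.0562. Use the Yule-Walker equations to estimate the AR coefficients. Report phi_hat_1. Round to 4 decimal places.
\hat\phi_{1} = -0.0560

The Yule-Walker equations for an AR(p) process read, in matrix form,
  Gamma_p phi = r_p,   with   (Gamma_p)_{ij} = gamma(|i - j|),
                       (r_p)_i = gamma(i),   i,j = 1..p.
Substitute the sample gammas (Toeplitz matrix and right-hand side of size 1):
  Gamma_p = [[1.0031]]
  r_p     = [-0.0562]
With p = 1 this is the single equation gamma(0) phi_1 = gamma(1):
  phi_hat_1 = gamma(1) / gamma(0) = -0.0562 / 1.0031 = -0.0560.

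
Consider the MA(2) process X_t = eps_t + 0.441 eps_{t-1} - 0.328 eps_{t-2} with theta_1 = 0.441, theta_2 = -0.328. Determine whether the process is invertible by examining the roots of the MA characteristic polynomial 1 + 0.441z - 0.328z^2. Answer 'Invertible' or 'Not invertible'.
\text{Invertible}

The MA(q) characteristic polynomial is P(z) = 1 + 0.441z - 0.328z^2.
Invertibility requires all roots to lie outside the unit circle, i.e. |z| > 1 for every root.
Set 1 + (0.441) z + (-0.328) z^2 = 0, i.e. a z^2 + b z + c = 0 with a = -0.328, b = 0.441, c = 1.
Discriminant D = b^2 - 4ac = (0.441)^2 - 4*(-0.328)*1 = 0.194481 - (-1.312) = 1.506481.
D >= 0, so the roots are real: z = (-b +/- sqrt(D)) / (2a) = (-0.441 +/- 1.227388) / (-0.656).
  z_1 = (-0.441 + 1.227388) / (-0.656) = -1.1988,   |z_1| = 1.1988.
  z_2 = (-0.441 - 1.227388) / (-0.656) = 2.5433,   |z_2| = 2.5433.
Moduli of all roots: 1.1988, 2.5433.
All moduli strictly greater than 1? Yes.
Verdict: Invertible.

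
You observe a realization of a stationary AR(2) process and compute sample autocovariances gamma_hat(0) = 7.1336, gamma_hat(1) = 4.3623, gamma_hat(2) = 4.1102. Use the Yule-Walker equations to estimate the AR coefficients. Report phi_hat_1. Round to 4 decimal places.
\hat\phi_{1} = 0.4140

The Yule-Walker equations for an AR(p) process read, in matrix form,
  Gamma_p phi = r_p,   with   (Gamma_p)_{ij} = gamma(|i - j|),
                       (r_p)_i = gamma(i),   i,j = 1..p.
Substitute the sample gammas (Toeplitz matrix and right-hand side of size 2):
  Gamma_p = [[7.1336, 4.3623], [4.3623, 7.1336]]
  r_p     = [4.3623, 4.1102]
Written out:
  7.1336 phi_1 + 4.3623 phi_2 = 4.3623
  4.3623 phi_1 + 7.1336 phi_2 = 4.1102
Solve by Cramer's rule:
  det = gamma(0)^2 - gamma(1)^2 = (7.1336)^2 - (4.3623)^2 = 50.88824896 - 19.02966129 = 31.85858767
  phi_hat_1 = [gamma(1) gamma(0) - gamma(1) gamma(2)] / det = [(4.3623)(7.1336) - (4.3623)(4.1102)] / 31.85858767 = 13.18897782 / 31.85858767 = 0.414
  phi_hat_2 = [gamma(0) gamma(2) - gamma(1)^2] / det = [(7.1336)(4.1102) - (4.3623)^2] / 31.85858767 = 10.29086143 / 31.85858767 = 0.323
So phi_hat = [0.4140, 0.3230].
Therefore phi_hat_1 = 0.4140.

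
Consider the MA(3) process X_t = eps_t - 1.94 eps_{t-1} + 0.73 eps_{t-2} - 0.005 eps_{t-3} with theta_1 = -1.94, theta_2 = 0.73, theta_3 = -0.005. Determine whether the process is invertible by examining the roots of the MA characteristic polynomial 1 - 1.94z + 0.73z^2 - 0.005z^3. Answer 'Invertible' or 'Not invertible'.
\text{Not invertible}

The MA(q) characteristic polynomial is P(z) = 1 - 1.94z + 0.73z^2 - 0.005z^3.
Invertibility requires all roots to lie outside the unit circle, i.e. |z| > 1 for every root.
Degree 3: look for a simple real root z0 first, then factor out (1 - z/z0) and solve the remaining quadratic.
Testing z0 = 2: P(2) = 1 + (-1.94)(2) + (0.73)(2)^2 + (-0.005)(2)^3
  = 1 + (-3.88) + (2.92) + (-0.04) = 0.  So z_0 = 2 is a root, |z_0| = 2.
Divide out the factor (1 - 0.5 z) = (1 - z/z0) (since 1/z0 = 0.5):
  P(z) = (1 - 0.5 z)(1 + (-1.44) z + (0.01) z^2)
  [check: z-coef -1.44 - (0.5) = -1.94; z^2-coef 0.01 - (0.5)(-1.44) = 0.73; z^3-coef -(0.5)(0.01) = -0.005.]
Remaining roots from the quadratic factor 1 + (-1.44) z + (0.01) z^2:
  Set 1 + (-1.44) z + (0.01) z^2 = 0, i.e. a z^2 + b z + c = 0 with a = 0.01, b = -1.44, c = 1.
  Discriminant D = b^2 - 4ac = (-1.44)^2 - 4*(0.01)*1 = 2.0736 - (0.04) = 2.0336.
  D >= 0, so the roots are real: z = (-b +/- sqrt(D)) / (2a) = (1.44 +/- 1.426043) / (0.02).
    z_1 = (1.44 + 1.426043) / (0.02) = 143.3022,   |z_1| = 143.3022.
    z_2 = (1.44 - 1.426043) / (0.02) = 0.6978,   |z_2| = 0.6978.
Moduli of all roots: 2.0000, 143.3022, 0.6978.
All moduli strictly greater than 1? No.
Verdict: Not invertible.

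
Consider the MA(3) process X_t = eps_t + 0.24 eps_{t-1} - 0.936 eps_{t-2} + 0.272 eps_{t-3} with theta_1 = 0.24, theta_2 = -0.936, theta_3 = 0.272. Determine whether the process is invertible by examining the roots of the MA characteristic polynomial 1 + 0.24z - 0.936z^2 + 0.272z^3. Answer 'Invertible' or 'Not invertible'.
\text{Not invertible}

The MA(q) characteristic polynomial is P(z) = 1 + 0.24z - 0.936z^2 + 0.272z^3.
Invertibility requires all roots to lie outside the unit circle, i.e. |z| > 1 for every root.
Degree 3: look for a simple real root z0 first, then factor out (1 - z/z0) and solve the remaining quadratic.
Testing z0 = 2.5: P(2.5) = 1 + (0.24)(2.5) + (-0.936)(2.5)^2 + (0.272)(2.5)^3
  = 1 + (0.6) + (-5.85) + (4.25) = 0.  So z_0 = 2.5 is a root, |z_0| = 2.5.
Divide out the factor (1 - 0.4 z) = (1 - z/z0) (since 1/z0 = 0.4):
  P(z) = (1 - 0.4 z)(1 + (0.64) z + (-0.68) z^2)
  [check: z-coef 0.64 - (0.4) = 0.24; z^2-coef -0.68 - (0.4)(0.64) = -0.936; z^3-coef -(0.4)(-0.68) = 0.272.]
Remaining roots from the quadratic factor 1 + (0.64) z + (-0.68) z^2:
  Set 1 + (0.64) z + (-0.68) z^2 = 0, i.e. a z^2 + b z + c = 0 with a = -0.68, b = 0.64, c = 1.
  Discriminant D = b^2 - 4ac = (0.64)^2 - 4*(-0.68)*1 = 0.4096 - (-2.72) = 3.1296.
  D >= 0, so the roots are real: z = (-b +/- sqrt(D)) / (2a) = (-0.64 +/- 1.769068) / (-1.36).
    z_1 = (-0.64 + 1.769068) / (-1.36) = -0.8302,   |z_1| = 0.8302.
    z_2 = (-0.64 - 1.769068) / (-1.36) = 1.7714,   |z_2| = 1.7714.
Moduli of all roots: 2.5000, 0.8302, 1.7714.
All moduli strictly greater than 1? No.
Verdict: Not invertible.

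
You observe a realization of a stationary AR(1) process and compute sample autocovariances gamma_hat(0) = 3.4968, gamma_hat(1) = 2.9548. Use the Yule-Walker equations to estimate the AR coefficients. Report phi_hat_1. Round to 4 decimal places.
\hat\phi_{1} = 0.8450

The Yule-Walker equations for an AR(p) process read, in matrix form,
  Gamma_p phi = r_p,   with   (Gamma_p)_{ij} = gamma(|i - j|),
                       (r_p)_i = gamma(i),   i,j = 1..p.
Substitute the sample gammas (Toeplitz matrix and right-hand side of size 1):
  Gamma_p = [[3.4968]]
  r_p     = [2.9548]
With p = 1 this is the single equation gamma(0) phi_1 = gamma(1):
  phi_hat_1 = gamma(1) / gamma(0) = 2.9548 / 3.4968 = 0.8450.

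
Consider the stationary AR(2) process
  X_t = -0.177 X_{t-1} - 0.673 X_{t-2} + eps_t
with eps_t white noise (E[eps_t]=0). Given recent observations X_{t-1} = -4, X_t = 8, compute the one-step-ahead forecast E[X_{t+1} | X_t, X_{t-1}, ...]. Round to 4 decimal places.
E[X_{t+1} \mid \mathcal F_t] = 1.2760

For an AR(p) model X_t = c + sum_i phi_i X_{t-i} + eps_t, the
one-step-ahead conditional mean is
  E[X_{t+1} | X_t, ...] = c + sum_i phi_i X_{t+1-i}.
Substitute known values:
  E[X_{t+1} | ...] = (-0.177) * (8) + (-0.673) * (-4)
                   = 1.2760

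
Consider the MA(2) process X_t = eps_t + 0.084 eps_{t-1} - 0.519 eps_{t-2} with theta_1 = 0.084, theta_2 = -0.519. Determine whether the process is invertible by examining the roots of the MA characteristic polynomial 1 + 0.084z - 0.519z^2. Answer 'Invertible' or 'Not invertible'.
\text{Invertible}

The MA(q) characteristic polynomial is P(z) = 1 + 0.084z - 0.519z^2.
Invertibility requires all roots to lie outside the unit circle, i.e. |z| > 1 for every root.
Set 1 + (0.084) z + (-0.519) z^2 = 0, i.e. a z^2 + b z + c = 0 with a = -0.519, b = 0.084, c = 1.
Discriminant D = b^2 - 4ac = (0.084)^2 - 4*(-0.519)*1 = 0.007056 - (-2.076) = 2.083056.
D >= 0, so the roots are real: z = (-b +/- sqrt(D)) / (2a) = (-0.084 +/- 1.44328) / (-1.038).
  z_1 = (-0.084 + 1.44328) / (-1.038) = -1.3095,   |z_1| = 1.3095.
  z_2 = (-0.084 - 1.44328) / (-1.038) = 1.4714,   |z_2| = 1.4714.
Moduli of all roots: 1.3095, 1.4714.
All moduli strictly greater than 1? Yes.
Verdict: Invertible.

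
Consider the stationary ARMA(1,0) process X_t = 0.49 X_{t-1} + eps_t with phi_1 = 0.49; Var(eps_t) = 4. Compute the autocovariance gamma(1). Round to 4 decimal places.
\gamma(1) = 2.5793

Multiply the model equation by X_{t-k} and take expectations. With theta_0 = psi_0 = 1 and psi_j the MA(infinity) weights, this gives
  gamma(k) - sum_i phi_i gamma(k-i) = c_k,
  c_k = sigma^2 * sum_{j=k..q} theta_j psi_{j-k}   (c_k = 0 for k > q),
using gamma(-m) = gamma(m).
Pure AR (q = 0): c_0 = sigma^2 = 4, c_k = 0 for k >= 1.
Equations for k = 0 and k = 1 (AR order 1):
  gamma(0) = phi_1 gamma(1) + c_0
  gamma(1) = phi_1 gamma(0) + c_1
Substituting the second into the first: gamma(0) (1 - phi_1^2) = c_0 + phi_1 c_1, so
  gamma(0) = c_0 / (1 - phi_1^2) = 4 / (1 - (0.49)^2) = 4 / 0.7599 = 5.263851.
  gamma(1) = phi_1 gamma(0) = (0.49)(5.263851) = 2.579287.
Therefore gamma(1) = 2.5793 (to 4 decimal places).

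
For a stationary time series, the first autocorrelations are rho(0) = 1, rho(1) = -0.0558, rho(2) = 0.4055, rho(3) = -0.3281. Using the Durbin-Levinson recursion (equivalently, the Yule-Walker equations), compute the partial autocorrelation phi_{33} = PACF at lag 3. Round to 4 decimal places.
\phi_{33} = -0.3500

The PACF at lag k is phi_{kk}, the last component of the solution
to the Yule-Walker system G_k phi = r_k where
  (G_k)_{ij} = rho(|i - j|), (r_k)_i = rho(i), i,j = 1..k.
Equivalently, Durbin-Levinson gives phi_{kk} iteratively:
  phi_{11} = rho(1)
  phi_{kk} = [rho(k) - sum_{j=1..k-1} phi_{k-1,j} rho(k-j)]
            / [1 - sum_{j=1..k-1} phi_{k-1,j} rho(j)],
  phi_{k,j} = phi_{k-1,j} - phi_{kk} phi_{k-1,k-j},  j = 1..k-1.
Step k = 1:
  phi_11 = rho(1) = -0.0558.
Step k = 2:
  phi_22 = [rho(2) - phi_11 rho(1)] / [1 - phi_11 rho(1)] = [0.4055 - (-0.0558)(-0.0558)] / [1 - (-0.0558)(-0.0558)]
         = 0.40238636 / 0.99688636 = 0.403643.
  Update: phi_21 = phi_11 - phi_22 phi_11 = -0.0558 - (0.403643)(-0.0558) = -0.033277.
Step k = 3:
  phi_33 = [rho(3) - phi_21 rho(2) - phi_22 rho(1)] / [1 - phi_21 rho(1) - phi_22 rho(2)]
    numerator   = -0.3281 - (-0.033277)(0.4055) - (0.403643)(-0.0558) = -0.29208301
    denominator = 1 - (-0.033277)(-0.0558) - (0.403643)(0.4055) = 0.83446586
  phi_33 = -0.29208301 / 0.83446586 = -0.35.
Therefore phi_{33} = -0.3500.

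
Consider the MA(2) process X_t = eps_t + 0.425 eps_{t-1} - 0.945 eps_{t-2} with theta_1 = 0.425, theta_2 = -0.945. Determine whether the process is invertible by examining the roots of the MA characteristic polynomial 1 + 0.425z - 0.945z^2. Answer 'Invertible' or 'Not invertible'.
\text{Not invertible}

The MA(q) characteristic polynomial is P(z) = 1 + 0.425z - 0.945z^2.
Invertibility requires all roots to lie outside the unit circle, i.e. |z| > 1 for every root.
Set 1 + (0.425) z + (-0.945) z^2 = 0, i.e. a z^2 + b z + c = 0 with a = -0.945, b = 0.425, c = 1.
Discriminant D = b^2 - 4ac = (0.425)^2 - 4*(-0.945)*1 = 0.180625 - (-3.78) = 3.960625.
D >= 0, so the roots are real: z = (-b +/- sqrt(D)) / (2a) = (-0.425 +/- 1.990132) / (-1.89).
  z_1 = (-0.425 + 1.990132) / (-1.89) = -0.8281,   |z_1| = 0.8281.
  z_2 = (-0.425 - 1.990132) / (-1.89) = 1.2778,   |z_2| = 1.2778.
Moduli of all roots: 0.8281, 1.2778.
All moduli strictly greater than 1? No.
Verdict: Not invertible.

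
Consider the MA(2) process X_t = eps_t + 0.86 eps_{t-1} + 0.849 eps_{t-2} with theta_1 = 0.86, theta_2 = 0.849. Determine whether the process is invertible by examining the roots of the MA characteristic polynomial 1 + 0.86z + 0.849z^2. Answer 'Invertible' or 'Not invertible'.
\text{Invertible}

The MA(q) characteristic polynomial is P(z) = 1 + 0.86z + 0.849z^2.
Invertibility requires all roots to lie outside the unit circle, i.e. |z| > 1 for every root.
Set 1 + (0.86) z + (0.849) z^2 = 0, i.e. a z^2 + b z + c = 0 with a = 0.849, b = 0.86, c = 1.
Discriminant D = b^2 - 4ac = (0.86)^2 - 4*(0.849)*1 = 0.7396 - (3.396) = -2.6564.
D < 0, so the roots are the complex-conjugate pair z = (-b +/- i sqrt(-D)) / (2a) = -0.5065 +/- 0.9599i.
For a conjugate pair |z|^2 = z * conj(z) = (product of roots) = c/a = 1/(0.849) = 1.177856, so |z| = sqrt(1.177856) = 1.0853 for both roots.
Moduli of all roots: 1.0853, 1.0853.
All moduli strictly greater than 1? Yes.
Verdict: Invertible.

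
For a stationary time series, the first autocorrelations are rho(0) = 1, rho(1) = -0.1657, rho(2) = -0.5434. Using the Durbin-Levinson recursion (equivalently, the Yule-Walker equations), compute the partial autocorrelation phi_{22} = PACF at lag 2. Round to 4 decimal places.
\phi_{22} = -0.5870

The PACF at lag k is phi_{kk}, the last component of the solution
to the Yule-Walker system G_k phi = r_k where
  (G_k)_{ij} = rho(|i - j|), (r_k)_i = rho(i), i,j = 1..k.
Equivalently, Durbin-Levinson gives phi_{kk} iteratively:
  phi_{11} = rho(1)
  phi_{kk} = [rho(k) - sum_{j=1..k-1} phi_{k-1,j} rho(k-j)]
            / [1 - sum_{j=1..k-1} phi_{k-1,j} rho(j)],
  phi_{k,j} = phi_{k-1,j} - phi_{kk} phi_{k-1,k-j},  j = 1..k-1.
Step k = 1:
  phi_11 = rho(1) = -0.1657.
Step k = 2:
  phi_22 = [rho(2) - phi_11 rho(1)] / [1 - phi_11 rho(1)] = [-0.5434 - (-0.1657)(-0.1657)] / [1 - (-0.1657)(-0.1657)]
         = -0.57085649 / 0.97254351 = -0.587.
Therefore phi_{22} = -0.5870.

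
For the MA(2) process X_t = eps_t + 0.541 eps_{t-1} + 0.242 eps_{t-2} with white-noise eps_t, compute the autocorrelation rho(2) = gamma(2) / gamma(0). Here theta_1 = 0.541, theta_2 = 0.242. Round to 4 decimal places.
\rho(2) = 0.1791

For an MA(q) process with theta_0 = 1, the autocovariance is
  gamma(k) = sigma^2 * sum_{i=0..q-k} theta_i * theta_{i+k},
and rho(k) = gamma(k) / gamma(0). Sigma^2 cancels.
  numerator   = (1)*(0.242) = 0.242.
  denominator = (1)^2 + (0.541)^2 + (0.242)^2 = 1.351245.
  rho(2) = 0.242 / 1.351245 = 0.1791.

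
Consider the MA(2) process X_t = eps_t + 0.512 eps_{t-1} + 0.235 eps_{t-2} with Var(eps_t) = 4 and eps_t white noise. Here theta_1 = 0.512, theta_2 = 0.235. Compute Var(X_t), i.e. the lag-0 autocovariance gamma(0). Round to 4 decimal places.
\gamma(0) = 5.2695

For an MA(q) process X_t = eps_t + sum_i theta_i eps_{t-i} with
Var(eps_t) = sigma^2, the variance is
  gamma(0) = sigma^2 * (1 + sum_i theta_i^2).
  sum_i theta_i^2 = (0.512)^2 + (0.235)^2 = 0.262144 + 0.055225 = 0.317369.
  gamma(0) = 4 * (1 + 0.317369) = 4 * 1.317369 = 5.269476, which rounds to 5.2695.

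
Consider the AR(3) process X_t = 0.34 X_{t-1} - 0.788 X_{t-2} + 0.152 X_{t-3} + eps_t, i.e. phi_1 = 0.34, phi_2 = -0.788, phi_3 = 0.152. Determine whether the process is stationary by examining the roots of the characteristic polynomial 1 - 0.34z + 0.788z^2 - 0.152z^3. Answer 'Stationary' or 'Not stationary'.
\text{Stationary}

The AR(p) characteristic polynomial is P(z) = 1 - 0.34z + 0.788z^2 - 0.152z^3.
Stationarity requires all roots to lie outside the unit circle, i.e. |z| > 1 for every root.
Degree 3: look for a simple real root z0 first, then factor out (1 - z/z0) and solve the remaining quadratic.
Testing z0 = 5: P(5) = 1 + (-0.34)(5) + (0.788)(5)^2 + (-0.152)(5)^3
  = 1 + (-1.7) + (19.7) + (-19) = 0.  So z_0 = 5 is a root, |z_0| = 5.
Divide out the factor (1 - 0.2 z) = (1 - z/z0) (since 1/z0 = 0.2):
  P(z) = (1 - 0.2 z)(1 + (-0.14) z + (0.76) z^2)
  [check: z-coef -0.14 - (0.2) = -0.34; z^2-coef 0.76 - (0.2)(-0.14) = 0.788; z^3-coef -(0.2)(0.76) = -0.152.]
Remaining roots from the quadratic factor 1 + (-0.14) z + (0.76) z^2:
  Set 1 + (-0.14) z + (0.76) z^2 = 0, i.e. a z^2 + b z + c = 0 with a = 0.76, b = -0.14, c = 1.
  Discriminant D = b^2 - 4ac = (-0.14)^2 - 4*(0.76)*1 = 0.0196 - (3.04) = -3.0204.
  D < 0, so the roots are the complex-conjugate pair z = (-b +/- i sqrt(-D)) / (2a) = 0.0921 +/- 1.1434i.
  For a conjugate pair |z|^2 = z * conj(z) = (product of roots) = c/a = 1/(0.76) = 1.315789, so |z| = sqrt(1.315789) = 1.1471 for both roots.
Moduli of all roots: 5.0000, 1.1471, 1.1471.
All moduli strictly greater than 1? Yes.
Verdict: Stationary.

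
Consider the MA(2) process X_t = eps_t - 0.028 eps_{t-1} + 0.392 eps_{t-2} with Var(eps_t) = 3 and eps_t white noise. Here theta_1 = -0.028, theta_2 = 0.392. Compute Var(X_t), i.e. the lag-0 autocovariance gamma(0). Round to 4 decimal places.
\gamma(0) = 3.4633

For an MA(q) process X_t = eps_t + sum_i theta_i eps_{t-i} with
Var(eps_t) = sigma^2, the variance is
  gamma(0) = sigma^2 * (1 + sum_i theta_i^2).
  sum_i theta_i^2 = (-0.028)^2 + (0.392)^2 = 0.000784 + 0.153664 = 0.154448.
  gamma(0) = 3 * (1 + 0.154448) = 3 * 1.154448 = 3.463344, which rounds to 3.4633.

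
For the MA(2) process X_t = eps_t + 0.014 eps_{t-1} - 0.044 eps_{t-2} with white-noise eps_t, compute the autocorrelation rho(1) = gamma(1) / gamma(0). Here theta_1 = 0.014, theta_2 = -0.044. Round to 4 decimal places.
\rho(1) = 0.0134

For an MA(q) process with theta_0 = 1, the autocovariance is
  gamma(k) = sigma^2 * sum_{i=0..q-k} theta_i * theta_{i+k},
and rho(k) = gamma(k) / gamma(0). Sigma^2 cancels.
  numerator   = (1)*(0.014) + (0.014)*(-0.044) = 0.013384.
  denominator = (1)^2 + (0.014)^2 + (-0.044)^2 = 1.002132.
  rho(1) = 0.013384 / 1.002132 = 0.0134.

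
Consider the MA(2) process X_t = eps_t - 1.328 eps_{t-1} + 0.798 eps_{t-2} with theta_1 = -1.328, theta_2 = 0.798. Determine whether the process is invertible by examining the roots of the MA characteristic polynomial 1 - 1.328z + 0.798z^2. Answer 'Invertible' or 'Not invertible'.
\text{Invertible}

The MA(q) characteristic polynomial is P(z) = 1 - 1.328z + 0.798z^2.
Invertibility requires all roots to lie outside the unit circle, i.e. |z| > 1 for every root.
Set 1 + (-1.328) z + (0.798) z^2 = 0, i.e. a z^2 + b z + c = 0 with a = 0.798, b = -1.328, c = 1.
Discriminant D = b^2 - 4ac = (-1.328)^2 - 4*(0.798)*1 = 1.763584 - (3.192) = -1.428416.
D < 0, so the roots are the complex-conjugate pair z = (-b +/- i sqrt(-D)) / (2a) = 0.8321 +/- 0.7488i.
For a conjugate pair |z|^2 = z * conj(z) = (product of roots) = c/a = 1/(0.798) = 1.253133, so |z| = sqrt(1.253133) = 1.1194 for both roots.
Moduli of all roots: 1.1194, 1.1194.
All moduli strictly greater than 1? Yes.
Verdict: Invertible.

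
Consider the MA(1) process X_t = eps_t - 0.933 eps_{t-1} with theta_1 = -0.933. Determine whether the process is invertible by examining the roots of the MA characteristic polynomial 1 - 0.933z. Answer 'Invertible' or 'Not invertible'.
\text{Invertible}

The MA(q) characteristic polynomial is P(z) = 1 - 0.933z.
Invertibility requires all roots to lie outside the unit circle, i.e. |z| > 1 for every root.
This is linear in z: 1 + (-0.933) z = 0  =>  z = -1/(-0.933) = 1.071811,  |z| = 1.071811.
Moduli of all roots: 1.0718.
All moduli strictly greater than 1? Yes.
Verdict: Invertible.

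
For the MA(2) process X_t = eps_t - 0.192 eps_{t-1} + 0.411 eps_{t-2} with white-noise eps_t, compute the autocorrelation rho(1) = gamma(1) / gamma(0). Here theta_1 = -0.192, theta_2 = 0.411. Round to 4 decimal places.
\rho(1) = -0.2247

For an MA(q) process with theta_0 = 1, the autocovariance is
  gamma(k) = sigma^2 * sum_{i=0..q-k} theta_i * theta_{i+k},
and rho(k) = gamma(k) / gamma(0). Sigma^2 cancels.
  numerator   = (1)*(-0.192) + (-0.192)*(0.411) = -0.270912.
  denominator = (1)^2 + (-0.192)^2 + (0.411)^2 = 1.205785.
  rho(1) = -0.270912 / 1.205785 = -0.2247.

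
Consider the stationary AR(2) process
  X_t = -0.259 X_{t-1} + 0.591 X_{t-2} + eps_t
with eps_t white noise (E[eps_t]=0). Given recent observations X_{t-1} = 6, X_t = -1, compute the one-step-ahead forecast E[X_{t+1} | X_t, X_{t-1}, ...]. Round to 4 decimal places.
E[X_{t+1} \mid \mathcal F_t] = 3.8050

For an AR(p) model X_t = c + sum_i phi_i X_{t-i} + eps_t, the
one-step-ahead conditional mean is
  E[X_{t+1} | X_t, ...] = c + sum_i phi_i X_{t+1-i}.
Substitute known values:
  E[X_{t+1} | ...] = (-0.259) * (-1) + (0.591) * (6)
                   = 3.8050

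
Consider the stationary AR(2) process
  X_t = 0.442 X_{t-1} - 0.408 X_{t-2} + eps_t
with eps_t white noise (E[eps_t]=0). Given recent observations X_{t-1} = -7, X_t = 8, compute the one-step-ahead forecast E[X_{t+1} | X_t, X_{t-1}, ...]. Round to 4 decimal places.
E[X_{t+1} \mid \mathcal F_t] = 6.3920

For an AR(p) model X_t = c + sum_i phi_i X_{t-i} + eps_t, the
one-step-ahead conditional mean is
  E[X_{t+1} | X_t, ...] = c + sum_i phi_i X_{t+1-i}.
Substitute known values:
  E[X_{t+1} | ...] = (0.442) * (8) + (-0.408) * (-7)
                   = 6.3920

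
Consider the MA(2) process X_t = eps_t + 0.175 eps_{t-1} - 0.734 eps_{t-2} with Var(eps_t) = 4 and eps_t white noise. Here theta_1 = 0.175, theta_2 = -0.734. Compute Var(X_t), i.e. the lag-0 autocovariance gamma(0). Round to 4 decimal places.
\gamma(0) = 6.2775

For an MA(q) process X_t = eps_t + sum_i theta_i eps_{t-i} with
Var(eps_t) = sigma^2, the variance is
  gamma(0) = sigma^2 * (1 + sum_i theta_i^2).
  sum_i theta_i^2 = (0.175)^2 + (-0.734)^2 = 0.030625 + 0.538756 = 0.569381.
  gamma(0) = 4 * (1 + 0.569381) = 4 * 1.569381 = 6.277524, which rounds to 6.2775.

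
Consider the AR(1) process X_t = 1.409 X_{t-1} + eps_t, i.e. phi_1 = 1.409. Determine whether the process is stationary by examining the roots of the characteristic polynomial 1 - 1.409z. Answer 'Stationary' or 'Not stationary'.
\text{Not stationary}

The AR(p) characteristic polynomial is P(z) = 1 - 1.409z.
Stationarity requires all roots to lie outside the unit circle, i.e. |z| > 1 for every root.
This is linear in z: 1 + (-1.409) z = 0  =>  z = -1/(-1.409) = 0.709723,  |z| = 0.709723.
Moduli of all roots: 0.7097.
All moduli strictly greater than 1? No.
Verdict: Not stationary.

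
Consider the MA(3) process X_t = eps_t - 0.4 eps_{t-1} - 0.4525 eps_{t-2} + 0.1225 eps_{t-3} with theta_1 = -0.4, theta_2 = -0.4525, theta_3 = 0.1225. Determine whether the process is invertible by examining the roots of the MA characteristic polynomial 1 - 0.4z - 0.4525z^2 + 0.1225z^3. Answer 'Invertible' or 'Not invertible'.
\text{Invertible}

The MA(q) characteristic polynomial is P(z) = 1 - 0.4z - 0.4525z^2 + 0.1225z^3.
Invertibility requires all roots to lie outside the unit circle, i.e. |z| > 1 for every root.
Degree 3: look for a simple real root z0 first, then factor out (1 - z/z0) and solve the remaining quadratic.
Testing z0 = 4: P(4) = 1 + (-0.4)(4) + (-0.4525)(4)^2 + (0.1225)(4)^3
  = 1 + (-1.6) + (-7.24) + (7.84) = 0.  So z_0 = 4 is a root, |z_0| = 4.
Divide out the factor (1 - 0.25 z) = (1 - z/z0) (since 1/z0 = 0.25):
  P(z) = (1 - 0.25 z)(1 + (-0.15) z + (-0.49) z^2)
  [check: z-coef -0.15 - (0.25) = -0.4; z^2-coef -0.49 - (0.25)(-0.15) = -0.4525; z^3-coef -(0.25)(-0.49) = 0.1225.]
Remaining roots from the quadratic factor 1 + (-0.15) z + (-0.49) z^2:
  Set 1 + (-0.15) z + (-0.49) z^2 = 0, i.e. a z^2 + b z + c = 0 with a = -0.49, b = -0.15, c = 1.
  Discriminant D = b^2 - 4ac = (-0.15)^2 - 4*(-0.49)*1 = 0.0225 - (-1.96) = 1.9825.
  D >= 0, so the roots are real: z = (-b +/- sqrt(D)) / (2a) = (0.15 +/- 1.408013) / (-0.98).
    z_1 = (0.15 + 1.408013) / (-0.98) = -1.5898,   |z_1| = 1.5898.
    z_2 = (0.15 - 1.408013) / (-0.98) = 1.2837,   |z_2| = 1.2837.
Moduli of all roots: 4.0000, 1.5898, 1.2837.
All moduli strictly greater than 1? Yes.
Verdict: Invertible.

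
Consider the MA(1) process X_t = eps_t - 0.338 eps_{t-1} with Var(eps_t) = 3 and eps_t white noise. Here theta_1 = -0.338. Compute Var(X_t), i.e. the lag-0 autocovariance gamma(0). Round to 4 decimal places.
\gamma(0) = 3.3427

For an MA(q) process X_t = eps_t + sum_i theta_i eps_{t-i} with
Var(eps_t) = sigma^2, the variance is
  gamma(0) = sigma^2 * (1 + sum_i theta_i^2).
  sum_i theta_i^2 = (-0.338)^2 = 0.114244.
  gamma(0) = 3 * (1 + 0.114244) = 3 * 1.114244 = 3.342732, which rounds to 3.3427.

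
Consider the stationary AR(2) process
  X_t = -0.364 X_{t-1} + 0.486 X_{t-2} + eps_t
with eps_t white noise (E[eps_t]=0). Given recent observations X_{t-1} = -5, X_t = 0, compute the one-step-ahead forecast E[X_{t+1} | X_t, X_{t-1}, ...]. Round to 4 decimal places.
E[X_{t+1} \mid \mathcal F_t] = -2.4300

For an AR(p) model X_t = c + sum_i phi_i X_{t-i} + eps_t, the
one-step-ahead conditional mean is
  E[X_{t+1} | X_t, ...] = c + sum_i phi_i X_{t+1-i}.
Substitute known values:
  E[X_{t+1} | ...] = (-0.364) * (0) + (0.486) * (-5)
                   = -2.4300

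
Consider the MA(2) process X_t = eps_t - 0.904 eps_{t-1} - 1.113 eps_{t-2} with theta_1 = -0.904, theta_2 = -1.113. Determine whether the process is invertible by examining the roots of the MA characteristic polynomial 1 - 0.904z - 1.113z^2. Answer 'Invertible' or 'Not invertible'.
\text{Not invertible}

The MA(q) characteristic polynomial is P(z) = 1 - 0.904z - 1.113z^2.
Invertibility requires all roots to lie outside the unit circle, i.e. |z| > 1 for every root.
Set 1 + (-0.904) z + (-1.113) z^2 = 0, i.e. a z^2 + b z + c = 0 with a = -1.113, b = -0.904, c = 1.
Discriminant D = b^2 - 4ac = (-0.904)^2 - 4*(-1.113)*1 = 0.817216 - (-4.452) = 5.269216.
D >= 0, so the roots are real: z = (-b +/- sqrt(D)) / (2a) = (0.904 +/- 2.295477) / (-2.226).
  z_1 = (0.904 + 2.295477) / (-2.226) = -1.4373,   |z_1| = 1.4373.
  z_2 = (0.904 - 2.295477) / (-2.226) = 0.6251,   |z_2| = 0.6251.
Moduli of all roots: 1.4373, 0.6251.
All moduli strictly greater than 1? No.
Verdict: Not invertible.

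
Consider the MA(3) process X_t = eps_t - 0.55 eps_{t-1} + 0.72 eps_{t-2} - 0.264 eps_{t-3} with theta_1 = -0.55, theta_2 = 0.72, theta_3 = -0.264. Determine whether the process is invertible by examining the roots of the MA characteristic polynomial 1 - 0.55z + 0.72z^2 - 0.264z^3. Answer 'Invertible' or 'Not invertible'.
\text{Invertible}

The MA(q) characteristic polynomial is P(z) = 1 - 0.55z + 0.72z^2 - 0.264z^3.
Invertibility requires all roots to lie outside the unit circle, i.e. |z| > 1 for every root.
Degree 3: look for a simple real root z0 first, then factor out (1 - z/z0) and solve the remaining quadratic.
Testing z0 = 2.5: P(2.5) = 1 + (-0.55)(2.5) + (0.72)(2.5)^2 + (-0.264)(2.5)^3
  = 1 + (-1.375) + (4.5) + (-4.125) = 0.  So z_0 = 2.5 is a root, |z_0| = 2.5.
Divide out the factor (1 - 0.4 z) = (1 - z/z0) (since 1/z0 = 0.4):
  P(z) = (1 - 0.4 z)(1 + (-0.15) z + (0.66) z^2)
  [check: z-coef -0.15 - (0.4) = -0.55; z^2-coef 0.66 - (0.4)(-0.15) = 0.72; z^3-coef -(0.4)(0.66) = -0.264.]
Remaining roots from the quadratic factor 1 + (-0.15) z + (0.66) z^2:
  Set 1 + (-0.15) z + (0.66) z^2 = 0, i.e. a z^2 + b z + c = 0 with a = 0.66, b = -0.15, c = 1.
  Discriminant D = b^2 - 4ac = (-0.15)^2 - 4*(0.66)*1 = 0.0225 - (2.64) = -2.6175.
  D < 0, so the roots are the complex-conjugate pair z = (-b +/- i sqrt(-D)) / (2a) = 0.1136 +/- 1.2257i.
  For a conjugate pair |z|^2 = z * conj(z) = (product of roots) = c/a = 1/(0.66) = 1.515152, so |z| = sqrt(1.515152) = 1.2309 for both roots.
Moduli of all roots: 2.5000, 1.2309, 1.2309.
All moduli strictly greater than 1? Yes.
Verdict: Invertible.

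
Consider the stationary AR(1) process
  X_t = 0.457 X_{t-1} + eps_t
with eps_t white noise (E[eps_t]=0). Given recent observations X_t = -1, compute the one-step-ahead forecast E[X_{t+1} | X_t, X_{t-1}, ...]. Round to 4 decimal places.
E[X_{t+1} \mid \mathcal F_t] = -0.4570

For an AR(p) model X_t = c + sum_i phi_i X_{t-i} + eps_t, the
one-step-ahead conditional mean is
  E[X_{t+1} | X_t, ...] = c + sum_i phi_i X_{t+1-i}.
Substitute known values:
  E[X_{t+1} | ...] = (0.457) * (-1)
                   = -0.4570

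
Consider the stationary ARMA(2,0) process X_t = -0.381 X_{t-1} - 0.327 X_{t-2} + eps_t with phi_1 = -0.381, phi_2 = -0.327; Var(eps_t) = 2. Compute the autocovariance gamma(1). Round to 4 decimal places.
\gamma(1) = -0.7007

Multiply the model equation by X_{t-k} and take expectations. With theta_0 = psi_0 = 1 and psi_j the MA(infinity) weights, this gives
  gamma(k) - sum_i phi_i gamma(k-i) = c_k,
  c_k = sigma^2 * sum_{j=k..q} theta_j psi_{j-k}   (c_k = 0 for k > q),
using gamma(-m) = gamma(m).
Pure AR (q = 0): c_0 = sigma^2 = 2, c_k = 0 for k >= 1.
Equations for k = 0, 1, 2 (AR order 2, c_2 = 0):
  (E0) gamma(0) = phi_1 gamma(1) + phi_2 gamma(2) + c_0
  (E1) gamma(1) = phi_1 gamma(0) + phi_2 gamma(1) + c_1
  (E2) gamma(2) = phi_1 gamma(1) + phi_2 gamma(0)
From (E1): gamma(1) = A gamma(0) + B with
  A = phi_1 / (1 - phi_2) = -0.381 / 1.327 = -0.287114,   B = c_1 / (1 - phi_2) = 0 / 1.327 = 0.
Insert (E2) into (E0): gamma(0) (1 - phi_2^2) = phi_1 (1 + phi_2) gamma(1) + c_0.
  phi_1 (1 + phi_2) = (-0.381)(0.673) = -0.256413,   1 - phi_2^2 = 0.893071.
Replace gamma(1) by A gamma(0) + B and collect gamma(0):
  gamma(0) [0.893071 - (-0.256413)(-0.287114)] = c_0 = 2
  gamma(0) * 0.819451 = 2
  gamma(0) = 2 / 0.819451 = 2.440658.
  gamma(1) = A gamma(0) = (-0.287114)(2.440658) = -0.700746.
Therefore gamma(1) = -0.7007 (to 4 decimal places).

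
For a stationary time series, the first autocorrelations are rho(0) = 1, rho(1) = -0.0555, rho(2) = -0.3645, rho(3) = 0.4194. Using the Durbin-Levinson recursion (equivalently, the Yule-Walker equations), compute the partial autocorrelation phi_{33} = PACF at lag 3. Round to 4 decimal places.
\phi_{33} = 0.4310

The PACF at lag k is phi_{kk}, the last component of the solution
to the Yule-Walker system G_k phi = r_k where
  (G_k)_{ij} = rho(|i - j|), (r_k)_i = rho(i), i,j = 1..k.
Equivalently, Durbin-Levinson gives phi_{kk} iteratively:
  phi_{11} = rho(1)
  phi_{kk} = [rho(k) - sum_{j=1..k-1} phi_{k-1,j} rho(k-j)]
            / [1 - sum_{j=1..k-1} phi_{k-1,j} rho(j)],
  phi_{k,j} = phi_{k-1,j} - phi_{kk} phi_{k-1,k-j},  j = 1..k-1.
Step k = 1:
  phi_11 = rho(1) = -0.0555.
Step k = 2:
  phi_22 = [rho(2) - phi_11 rho(1)] / [1 - phi_11 rho(1)] = [-0.3645 - (-0.0555)(-0.0555)] / [1 - (-0.0555)(-0.0555)]
         = -0.36758025 / 0.99691975 = -0.368716.
  Update: phi_21 = phi_11 - phi_22 phi_11 = -0.0555 - (-0.368716)(-0.0555) = -0.075964.
Step k = 3:
  phi_33 = [rho(3) - phi_21 rho(2) - phi_22 rho(1)] / [1 - phi_21 rho(1) - phi_22 rho(2)]
    numerator   = 0.4194 - (-0.075964)(-0.3645) - (-0.368716)(-0.0555) = 0.37124748
    denominator = 1 - (-0.075964)(-0.0555) - (-0.368716)(-0.3645) = 0.86138704
  phi_33 = 0.37124748 / 0.86138704 = 0.431.
Therefore phi_{33} = 0.4310.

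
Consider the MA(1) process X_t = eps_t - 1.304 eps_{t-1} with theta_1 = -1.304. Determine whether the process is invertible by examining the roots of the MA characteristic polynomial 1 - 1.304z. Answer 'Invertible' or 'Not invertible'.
\text{Not invertible}

The MA(q) characteristic polynomial is P(z) = 1 - 1.304z.
Invertibility requires all roots to lie outside the unit circle, i.e. |z| > 1 for every root.
This is linear in z: 1 + (-1.304) z = 0  =>  z = -1/(-1.304) = 0.766871,  |z| = 0.766871.
Moduli of all roots: 0.7669.
All moduli strictly greater than 1? No.
Verdict: Not invertible.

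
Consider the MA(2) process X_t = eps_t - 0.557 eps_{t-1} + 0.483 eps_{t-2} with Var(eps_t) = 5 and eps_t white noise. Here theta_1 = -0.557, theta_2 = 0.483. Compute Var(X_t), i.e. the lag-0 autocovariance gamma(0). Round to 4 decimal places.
\gamma(0) = 7.7177

For an MA(q) process X_t = eps_t + sum_i theta_i eps_{t-i} with
Var(eps_t) = sigma^2, the variance is
  gamma(0) = sigma^2 * (1 + sum_i theta_i^2).
  sum_i theta_i^2 = (-0.557)^2 + (0.483)^2 = 0.310249 + 0.233289 = 0.543538.
  gamma(0) = 5 * (1 + 0.543538) = 5 * 1.543538 = 7.71769, which rounds to 7.7177.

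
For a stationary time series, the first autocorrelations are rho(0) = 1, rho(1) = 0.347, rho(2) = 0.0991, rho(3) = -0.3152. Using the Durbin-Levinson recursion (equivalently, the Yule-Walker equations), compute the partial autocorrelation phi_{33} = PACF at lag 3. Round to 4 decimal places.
\phi_{33} = -0.3891

The PACF at lag k is phi_{kk}, the last component of the solution
to the Yule-Walker system G_k phi = r_k where
  (G_k)_{ij} = rho(|i - j|), (r_k)_i = rho(i), i,j = 1..k.
Equivalently, Durbin-Levinson gives phi_{kk} iteratively:
  phi_{11} = rho(1)
  phi_{kk} = [rho(k) - sum_{j=1..k-1} phi_{k-1,j} rho(k-j)]
            / [1 - sum_{j=1..k-1} phi_{k-1,j} rho(j)],
  phi_{k,j} = phi_{k-1,j} - phi_{kk} phi_{k-1,k-j},  j = 1..k-1.
Step k = 1:
  phi_11 = rho(1) = 0.347.
Step k = 2:
  phi_22 = [rho(2) - phi_11 rho(1)] / [1 - phi_11 rho(1)] = [0.0991 - (0.347)(0.347)] / [1 - (0.347)(0.347)]
         = -0.021309 / 0.879591 = -0.024226.
  Update: phi_21 = phi_11 - phi_22 phi_11 = 0.347 - (-0.024226)(0.347) = 0.355406.
Step k = 3:
  phi_33 = [rho(3) - phi_21 rho(2) - phi_22 rho(1)] / [1 - phi_21 rho(1) - phi_22 rho(2)]
    numerator   = -0.3152 - (0.355406)(0.0991) - (-0.024226)(0.347) = -0.34201434
    denominator = 1 - (0.355406)(0.347) - (-0.024226)(0.0991) = 0.87907477
  phi_33 = -0.34201434 / 0.87907477 = -0.3891.
Therefore phi_{33} = -0.3891.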